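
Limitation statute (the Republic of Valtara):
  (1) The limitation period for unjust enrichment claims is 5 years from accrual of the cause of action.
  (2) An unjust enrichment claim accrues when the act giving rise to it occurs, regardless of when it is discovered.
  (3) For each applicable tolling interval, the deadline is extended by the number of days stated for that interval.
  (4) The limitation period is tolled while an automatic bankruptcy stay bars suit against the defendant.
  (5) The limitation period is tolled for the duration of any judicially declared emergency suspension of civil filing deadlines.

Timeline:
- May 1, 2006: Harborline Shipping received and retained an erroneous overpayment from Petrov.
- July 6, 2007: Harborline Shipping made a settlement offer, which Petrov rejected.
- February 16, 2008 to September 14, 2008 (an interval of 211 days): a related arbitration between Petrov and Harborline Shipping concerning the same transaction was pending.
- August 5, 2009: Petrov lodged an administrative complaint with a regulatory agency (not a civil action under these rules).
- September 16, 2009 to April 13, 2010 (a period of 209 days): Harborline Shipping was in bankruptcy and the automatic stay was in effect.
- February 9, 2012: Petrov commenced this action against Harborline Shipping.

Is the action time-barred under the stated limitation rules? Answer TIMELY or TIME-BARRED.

TIME-BARRED

The limitation period began to run on May 1, 2006.
5 years from May 1, 2006 is May 1, 2011.
The period was tolled for 209 days by the automatic bankruptcy stay (September 16, 2009 to April 13, 2010), pushing the deadline to November 26, 2011.
Although a pending arbitration ran from February 16, 2008 to September 14, 2008, the stated rules do not make that a tolling event, so it is disregarded.
The other events in the timeline have no effect on the limitation period under the stated rules.
Petrov filed on February 9, 2012, after the November 26, 2011 deadline, so the action is time-barred.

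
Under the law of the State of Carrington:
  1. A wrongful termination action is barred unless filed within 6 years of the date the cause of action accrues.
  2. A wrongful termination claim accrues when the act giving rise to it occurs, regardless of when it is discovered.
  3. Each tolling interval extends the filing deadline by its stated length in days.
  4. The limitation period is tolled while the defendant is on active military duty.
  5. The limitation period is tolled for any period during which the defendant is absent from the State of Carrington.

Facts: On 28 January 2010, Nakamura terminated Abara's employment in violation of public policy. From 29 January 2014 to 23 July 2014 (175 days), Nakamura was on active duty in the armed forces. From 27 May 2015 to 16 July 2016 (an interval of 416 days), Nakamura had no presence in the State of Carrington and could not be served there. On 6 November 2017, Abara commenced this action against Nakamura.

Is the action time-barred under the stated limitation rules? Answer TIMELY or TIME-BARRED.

The claim accrued on 28 January 2010, when the wrongful act occurred.
Adding the 6 years base period to 28 January 2010 gives a deadline of 28 January 2016, before any tolling.
The period was tolled for 175 days by the defendant's active military service (29 January 2014 to 23 July 2014), pushing the deadline to 21 July 2016.
The defendant's absence from the jurisdiction from 27 May 2015 to 16 July 2016 tolled the period for 416 days, extending the deadline to 10 September 2017.
Filing on 6 November 2017 missed the 10 September 2017 deadline — the action is time-barred.

TIME-BARRED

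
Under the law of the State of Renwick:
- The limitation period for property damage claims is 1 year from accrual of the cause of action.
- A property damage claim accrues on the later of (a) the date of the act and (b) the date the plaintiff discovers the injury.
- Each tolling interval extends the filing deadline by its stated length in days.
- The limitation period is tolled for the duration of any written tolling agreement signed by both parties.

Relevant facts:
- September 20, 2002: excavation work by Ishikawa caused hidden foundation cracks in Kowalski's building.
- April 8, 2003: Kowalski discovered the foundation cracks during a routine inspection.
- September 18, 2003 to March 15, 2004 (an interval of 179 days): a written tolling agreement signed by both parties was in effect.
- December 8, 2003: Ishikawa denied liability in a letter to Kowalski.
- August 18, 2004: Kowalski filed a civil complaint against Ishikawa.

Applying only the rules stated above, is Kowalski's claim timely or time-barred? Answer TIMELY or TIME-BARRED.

Taking the later of the act (September 20, 2002) and discovery (April 8, 2003), the claim accrued on April 8, 2003.
1 year from April 8, 2003 is April 8, 2004.
The period was tolled for 179 days by the written tolling agreement (September 18, 2003 to March 15, 2004), pushing the deadline to October 4, 2004.
The other events in the timeline have no effect on the limitation period under the stated rules.
The August 18, 2004 filing precedes the October 4, 2004 deadline; the claim is timely.

TIMELY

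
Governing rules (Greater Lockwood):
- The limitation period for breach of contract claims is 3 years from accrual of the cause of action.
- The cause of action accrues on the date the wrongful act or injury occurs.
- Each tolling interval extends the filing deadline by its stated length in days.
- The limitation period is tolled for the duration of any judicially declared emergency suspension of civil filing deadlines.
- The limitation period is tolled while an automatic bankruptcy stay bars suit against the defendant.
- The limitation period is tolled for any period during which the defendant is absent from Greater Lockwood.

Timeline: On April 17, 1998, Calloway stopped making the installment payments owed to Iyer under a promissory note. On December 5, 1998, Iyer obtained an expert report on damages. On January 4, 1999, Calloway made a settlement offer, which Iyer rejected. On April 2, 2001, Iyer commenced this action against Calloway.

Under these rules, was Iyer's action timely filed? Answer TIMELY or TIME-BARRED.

The cause of action accrued on April 17, 1998, the date of the act.
The untolled deadline — 3 years after April 17, 1998 — is April 17, 2001.
None of the other events listed affects the running of the period under the stated rules.
Iyer filed on April 2, 2001, before the April 17, 2001 deadline, so the action is timely.

TIMELY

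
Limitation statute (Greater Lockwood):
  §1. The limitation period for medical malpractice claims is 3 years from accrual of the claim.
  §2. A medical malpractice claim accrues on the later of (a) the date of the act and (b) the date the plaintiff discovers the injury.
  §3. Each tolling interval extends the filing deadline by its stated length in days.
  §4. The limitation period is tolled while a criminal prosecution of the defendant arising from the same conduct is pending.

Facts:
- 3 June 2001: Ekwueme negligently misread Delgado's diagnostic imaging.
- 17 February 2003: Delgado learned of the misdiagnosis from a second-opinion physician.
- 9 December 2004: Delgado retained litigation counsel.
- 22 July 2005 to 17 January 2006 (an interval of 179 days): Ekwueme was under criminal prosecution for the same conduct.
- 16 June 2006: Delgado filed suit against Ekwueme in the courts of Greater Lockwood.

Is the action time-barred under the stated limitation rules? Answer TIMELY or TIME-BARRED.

TIMELY

The claim accrued on 17 February 2003 — the later of the 3 June 2001 act and the 17 February 2003 discovery.
The untolled deadline — 3 years after 17 February 2003 — is 17 February 2006.
Because the pending criminal prosecution ran from 22 July 2005 to 17 January 2006, the deadline is extended by 179 days to 15 August 2006.
Nothing else in the chronology tolls or restarts the period.
Filing on 16 June 2006 beat the 15 August 2006 deadline — the action is timely.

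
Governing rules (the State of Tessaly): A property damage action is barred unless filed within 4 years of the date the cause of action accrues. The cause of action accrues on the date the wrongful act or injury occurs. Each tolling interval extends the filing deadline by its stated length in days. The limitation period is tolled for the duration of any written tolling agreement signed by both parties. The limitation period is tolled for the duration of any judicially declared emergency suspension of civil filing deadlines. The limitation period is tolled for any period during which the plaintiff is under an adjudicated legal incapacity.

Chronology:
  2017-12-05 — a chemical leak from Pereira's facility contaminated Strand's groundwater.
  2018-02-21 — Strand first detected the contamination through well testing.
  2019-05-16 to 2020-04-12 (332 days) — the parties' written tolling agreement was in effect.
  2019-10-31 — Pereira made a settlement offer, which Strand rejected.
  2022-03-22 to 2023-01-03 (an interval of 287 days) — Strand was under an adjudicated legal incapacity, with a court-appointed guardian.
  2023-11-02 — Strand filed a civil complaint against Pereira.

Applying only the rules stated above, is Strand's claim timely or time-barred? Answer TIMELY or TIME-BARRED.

Accrual is governed by the date of the act, so the period began to run on 2017-12-05; the later discovery on 2018-02-21 is irrelevant under the stated rule.
Adding the 4 years base period to 2017-12-05 gives a deadline of 2021-12-05, before any tolling.
The written tolling agreement from 2019-05-16 to 2020-04-12 tolled the period for 332 days, extending the deadline to 2022-11-02.
The plaintiff's legal incapacity from 2022-03-22 to 2023-01-03 tolled the period for 287 days, extending the deadline to 2023-08-16.
The other events in the timeline have no effect on the limitation period under the stated rules.
Filing on 2023-11-02 missed the 2023-08-16 deadline — the action is time-barred.

TIME-BARRED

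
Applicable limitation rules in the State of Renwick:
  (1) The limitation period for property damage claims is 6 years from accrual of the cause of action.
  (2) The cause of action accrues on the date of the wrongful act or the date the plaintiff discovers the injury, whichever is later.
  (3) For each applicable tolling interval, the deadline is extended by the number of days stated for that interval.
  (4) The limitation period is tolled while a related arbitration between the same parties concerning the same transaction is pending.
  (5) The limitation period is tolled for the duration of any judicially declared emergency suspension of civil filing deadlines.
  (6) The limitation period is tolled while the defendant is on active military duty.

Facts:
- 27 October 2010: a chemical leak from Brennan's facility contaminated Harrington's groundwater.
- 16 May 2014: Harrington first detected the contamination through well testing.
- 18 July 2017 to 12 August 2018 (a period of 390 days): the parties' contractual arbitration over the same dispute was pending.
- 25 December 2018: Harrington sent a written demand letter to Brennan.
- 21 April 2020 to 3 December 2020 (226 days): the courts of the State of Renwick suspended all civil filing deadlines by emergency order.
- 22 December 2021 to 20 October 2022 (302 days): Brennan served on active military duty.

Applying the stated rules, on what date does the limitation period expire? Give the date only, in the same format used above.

Because discovery on 16 May 2014 post-dates the 27 October 2010 act, accrual under the later-of rule falls on 16 May 2014.
The untolled deadline — 6 years after 16 May 2014 — is 16 May 2020.
The period was tolled for 390 days by the pending related arbitration (18 July 2017 to 12 August 2018), pushing the deadline to 10 June 2021.
The period was tolled for 226 days by the emergency suspension of filing deadlines (21 April 2020 to 3 December 2020), pushing the deadline to 22 January 2022.
The period was tolled for 302 days by the defendant's active military service (22 December 2021 to 20 October 2022), pushing the deadline to 20 November 2022.
Nothing else in the chronology tolls or restarts the period.

20 November 2022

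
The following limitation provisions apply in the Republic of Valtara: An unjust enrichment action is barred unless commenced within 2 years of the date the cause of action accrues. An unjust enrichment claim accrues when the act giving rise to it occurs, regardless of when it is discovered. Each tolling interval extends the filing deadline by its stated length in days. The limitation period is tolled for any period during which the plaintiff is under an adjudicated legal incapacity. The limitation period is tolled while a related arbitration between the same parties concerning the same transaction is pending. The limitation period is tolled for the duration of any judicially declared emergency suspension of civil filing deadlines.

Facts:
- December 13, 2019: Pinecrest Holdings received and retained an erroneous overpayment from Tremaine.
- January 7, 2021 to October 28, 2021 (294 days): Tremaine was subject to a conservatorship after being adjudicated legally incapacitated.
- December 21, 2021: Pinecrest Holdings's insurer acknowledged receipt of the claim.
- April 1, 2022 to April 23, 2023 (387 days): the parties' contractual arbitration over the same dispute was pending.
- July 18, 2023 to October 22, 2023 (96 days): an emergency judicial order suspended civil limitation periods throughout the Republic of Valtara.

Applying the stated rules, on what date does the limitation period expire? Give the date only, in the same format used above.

The cause of action accrued on December 13, 2019, the date of the act.
Adding the 2 years base period to December 13, 2019 gives a deadline of December 13, 2021, before any tolling.
The period was tolled for 294 days by the plaintiff's legal incapacity (January 7, 2021 to October 28, 2021), pushing the deadline to October 3, 2022.
The period was tolled for 387 days by the pending related arbitration (April 1, 2022 to April 23, 2023), pushing the deadline to October 25, 2023.
Because the emergency suspension of filing deadlines ran from July 18, 2023 to October 22, 2023, the deadline is extended by 96 days to January 29, 2024.
None of the other events listed affects the running of the period under the stated rules.

January 29, 2024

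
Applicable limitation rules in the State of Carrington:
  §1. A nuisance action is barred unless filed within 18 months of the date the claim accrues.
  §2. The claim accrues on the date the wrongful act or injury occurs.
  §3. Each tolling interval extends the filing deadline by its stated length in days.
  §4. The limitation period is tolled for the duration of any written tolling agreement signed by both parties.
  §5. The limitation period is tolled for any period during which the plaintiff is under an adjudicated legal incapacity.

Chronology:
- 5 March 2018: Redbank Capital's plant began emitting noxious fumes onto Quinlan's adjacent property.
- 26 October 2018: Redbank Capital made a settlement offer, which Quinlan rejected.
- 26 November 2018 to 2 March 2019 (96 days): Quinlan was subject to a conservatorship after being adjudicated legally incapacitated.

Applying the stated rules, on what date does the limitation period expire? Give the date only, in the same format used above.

The claim accrued on 5 March 2018, when the wrongful act occurred.
18 months from 5 March 2018 is 5 September 2019.
The plaintiff's legal incapacity from 26 November 2018 to 2 March 2019 tolled the period for 96 days, extending the deadline to 10 December 2019.
Nothing else in the chronology tolls or restarts the period.

10 December 2019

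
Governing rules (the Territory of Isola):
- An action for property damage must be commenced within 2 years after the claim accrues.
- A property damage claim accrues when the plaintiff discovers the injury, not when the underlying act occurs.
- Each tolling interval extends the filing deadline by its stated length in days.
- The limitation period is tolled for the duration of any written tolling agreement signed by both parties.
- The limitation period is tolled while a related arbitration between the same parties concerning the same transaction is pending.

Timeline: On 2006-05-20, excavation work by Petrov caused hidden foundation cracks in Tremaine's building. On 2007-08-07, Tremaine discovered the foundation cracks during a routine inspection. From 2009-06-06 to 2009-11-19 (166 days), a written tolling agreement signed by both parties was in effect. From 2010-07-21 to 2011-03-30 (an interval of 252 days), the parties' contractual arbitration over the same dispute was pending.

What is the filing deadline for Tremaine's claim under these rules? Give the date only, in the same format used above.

Accrual is tied to discovery, so the period began on 2007-08-07 rather than on 2006-05-20 when the act occurred.
The untolled deadline — 2 years after 2007-08-07 — is 2009-08-07.
The written tolling agreement from 2009-06-06 to 2009-11-19 tolled the period for 166 days, extending the deadline to 2010-01-20.
The pending related arbitration from 2010-07-21 to 2011-03-30 began after the period had already run on 2010-01-20, so it has no tolling effect.

2010-01-20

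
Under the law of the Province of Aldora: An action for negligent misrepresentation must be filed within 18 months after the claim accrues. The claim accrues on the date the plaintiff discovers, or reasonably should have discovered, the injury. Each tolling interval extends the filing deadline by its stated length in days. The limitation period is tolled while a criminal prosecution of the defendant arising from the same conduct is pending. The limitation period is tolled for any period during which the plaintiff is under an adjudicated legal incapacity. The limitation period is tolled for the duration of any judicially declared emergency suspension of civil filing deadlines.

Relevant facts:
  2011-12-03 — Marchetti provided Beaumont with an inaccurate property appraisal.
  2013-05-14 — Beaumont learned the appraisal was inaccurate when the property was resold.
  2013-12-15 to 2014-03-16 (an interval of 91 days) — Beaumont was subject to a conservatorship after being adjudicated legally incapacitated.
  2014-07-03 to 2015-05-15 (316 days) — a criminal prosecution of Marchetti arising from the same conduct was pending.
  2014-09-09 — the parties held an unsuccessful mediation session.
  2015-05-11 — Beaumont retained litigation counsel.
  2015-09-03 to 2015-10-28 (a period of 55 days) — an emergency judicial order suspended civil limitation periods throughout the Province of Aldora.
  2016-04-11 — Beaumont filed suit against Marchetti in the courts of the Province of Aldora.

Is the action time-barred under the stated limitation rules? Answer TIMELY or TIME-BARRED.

TIME-BARRED

The claim did not accrue until Beaumont discovered the injury on 2013-05-14; the 2011-12-03 act date does not start the clock under the stated rule.
The untolled deadline — 18 months after 2013-05-14 — is 2014-11-14.
The plaintiff's legal incapacity from 2013-12-15 to 2014-03-16 tolled the period for 91 days, extending the deadline to 2015-02-13.
The period was tolled for 316 days by the pending criminal prosecution (2014-07-03 to 2015-05-15), pushing the deadline to 2015-12-26.
The emergency suspension of filing deadlines from 2015-09-03 to 2015-10-28 tolled the period for 55 days, extending the deadline to 2016-02-19.
Nothing else in the chronology tolls or restarts the period.
Beaumont filed on 2016-04-11, after the 2016-02-19 deadline, so the action is time-barred.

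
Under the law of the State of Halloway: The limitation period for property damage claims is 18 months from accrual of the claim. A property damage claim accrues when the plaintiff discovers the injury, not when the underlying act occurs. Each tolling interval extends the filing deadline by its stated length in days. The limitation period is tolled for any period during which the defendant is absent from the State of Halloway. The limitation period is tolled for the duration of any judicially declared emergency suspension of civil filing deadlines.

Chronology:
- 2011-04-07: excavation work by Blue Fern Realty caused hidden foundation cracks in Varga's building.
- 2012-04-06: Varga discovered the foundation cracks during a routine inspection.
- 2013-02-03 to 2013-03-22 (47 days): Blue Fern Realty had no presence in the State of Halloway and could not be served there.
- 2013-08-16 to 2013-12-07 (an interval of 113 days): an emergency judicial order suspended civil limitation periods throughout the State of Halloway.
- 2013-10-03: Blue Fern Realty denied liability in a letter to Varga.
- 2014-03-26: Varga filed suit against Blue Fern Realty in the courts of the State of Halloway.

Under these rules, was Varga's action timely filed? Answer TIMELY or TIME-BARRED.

The claim did not accrue until Varga discovered the injury on 2012-04-06; the 2011-04-07 act date does not start the clock under the stated rule.
The untolled deadline — 18 months after 2012-04-06 — is 2013-10-06.
The period was tolled for 47 days by the defendant's absence from the jurisdiction (2013-02-03 to 2013-03-22), pushing the deadline to 2013-11-22.
The emergency suspension of filing deadlines from 2013-08-16 to 2013-12-07 tolled the period for 113 days, extending the deadline to 2014-03-15.
The other events in the timeline have no effect on the limitation period under the stated rules.
The 2014-03-26 filing falls after the 2014-03-15 deadline; the claim is time-barred.

TIME-BARRED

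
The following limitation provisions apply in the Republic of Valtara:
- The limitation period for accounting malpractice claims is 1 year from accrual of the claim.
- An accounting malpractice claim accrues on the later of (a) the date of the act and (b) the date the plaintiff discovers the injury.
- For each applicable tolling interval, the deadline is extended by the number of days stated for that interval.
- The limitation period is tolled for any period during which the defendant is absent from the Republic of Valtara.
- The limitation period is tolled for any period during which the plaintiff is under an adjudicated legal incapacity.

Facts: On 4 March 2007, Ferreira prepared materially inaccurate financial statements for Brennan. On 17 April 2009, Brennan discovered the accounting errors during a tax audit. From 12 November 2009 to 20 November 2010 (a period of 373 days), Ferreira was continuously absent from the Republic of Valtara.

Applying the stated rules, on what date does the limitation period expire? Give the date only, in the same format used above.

25 April 2011

The claim accrued on 17 April 2009 — the later of the 4 March 2007 act and the 17 April 2009 discovery.
The untolled deadline — 1 year after 17 April 2009 — is 17 April 2010.
The period was tolled for 373 days by the defendant's absence from the jurisdiction (12 November 2009 to 20 November 2010), pushing the deadline to 25 April 2011.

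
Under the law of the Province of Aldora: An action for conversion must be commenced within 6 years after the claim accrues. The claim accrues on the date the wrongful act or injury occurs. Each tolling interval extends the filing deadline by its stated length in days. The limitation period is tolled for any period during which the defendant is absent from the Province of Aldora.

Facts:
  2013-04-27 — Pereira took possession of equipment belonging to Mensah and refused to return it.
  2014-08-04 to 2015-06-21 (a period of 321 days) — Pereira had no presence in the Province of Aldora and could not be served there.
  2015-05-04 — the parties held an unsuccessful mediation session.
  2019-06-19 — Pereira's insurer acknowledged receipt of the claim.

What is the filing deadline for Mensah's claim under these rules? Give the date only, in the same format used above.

The claim accrued on 2013-04-27, when the wrongful act occurred.
Adding the 6 years base period to 2013-04-27 gives a deadline of 2019-04-27, before any tolling.
Because the defendant's absence from the jurisdiction ran from 2014-08-04 to 2015-06-21, the deadline is extended by 321 days to 2020-03-13.
The other events in the timeline have no effect on the limitation period under the stated rules.

2020-03-13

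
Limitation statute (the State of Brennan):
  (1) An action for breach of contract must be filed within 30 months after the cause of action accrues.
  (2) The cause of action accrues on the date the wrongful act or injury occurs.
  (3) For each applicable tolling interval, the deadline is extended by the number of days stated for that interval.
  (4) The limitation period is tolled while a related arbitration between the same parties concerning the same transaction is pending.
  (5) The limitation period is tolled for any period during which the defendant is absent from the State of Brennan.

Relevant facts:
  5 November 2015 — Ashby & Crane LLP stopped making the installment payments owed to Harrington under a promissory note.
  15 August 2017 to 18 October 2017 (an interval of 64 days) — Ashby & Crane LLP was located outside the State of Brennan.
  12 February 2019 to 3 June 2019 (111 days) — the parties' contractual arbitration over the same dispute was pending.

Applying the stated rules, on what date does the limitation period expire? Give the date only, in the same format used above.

The claim accrued on 5 November 2015, when the wrongful act occurred.
The untolled deadline — 30 months after 5 November 2015 — is 5 May 2018.
The period was tolled for 64 days by the defendant's absence from the jurisdiction (15 August 2017 to 18 October 2017), pushing the deadline to 8 July 2018.
The pending related arbitration from 12 February 2019 to 3 June 2019 began after the period had already run on 8 July 2018, so it has no tolling effect.

8 July 2018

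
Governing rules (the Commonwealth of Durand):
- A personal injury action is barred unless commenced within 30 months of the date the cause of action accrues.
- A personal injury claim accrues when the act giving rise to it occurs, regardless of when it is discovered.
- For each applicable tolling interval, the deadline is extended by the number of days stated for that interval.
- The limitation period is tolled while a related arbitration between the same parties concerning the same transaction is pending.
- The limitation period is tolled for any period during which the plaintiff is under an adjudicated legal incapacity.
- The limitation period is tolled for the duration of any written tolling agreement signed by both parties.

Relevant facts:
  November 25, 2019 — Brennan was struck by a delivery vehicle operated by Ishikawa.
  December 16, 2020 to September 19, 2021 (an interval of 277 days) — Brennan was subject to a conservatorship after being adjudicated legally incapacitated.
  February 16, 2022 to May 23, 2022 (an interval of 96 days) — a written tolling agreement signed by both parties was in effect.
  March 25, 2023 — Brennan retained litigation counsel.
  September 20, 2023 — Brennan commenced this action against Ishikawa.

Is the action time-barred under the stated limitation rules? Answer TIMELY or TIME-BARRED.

The claim accrued on November 25, 2019, when the wrongful act occurred.
30 months from November 25, 2019 is May 25, 2022.
Because the plaintiff's legal incapacity ran from December 16, 2020 to September 19, 2021, the deadline is extended by 277 days to February 26, 2023.
Because the written tolling agreement ran from February 16, 2022 to May 23, 2022, the deadline is extended by 96 days to June 2, 2023.
None of the other events listed affects the running of the period under the stated rules.
The September 20, 2023 filing falls after the June 2, 2023 deadline; the claim is time-barred.

TIME-BARRED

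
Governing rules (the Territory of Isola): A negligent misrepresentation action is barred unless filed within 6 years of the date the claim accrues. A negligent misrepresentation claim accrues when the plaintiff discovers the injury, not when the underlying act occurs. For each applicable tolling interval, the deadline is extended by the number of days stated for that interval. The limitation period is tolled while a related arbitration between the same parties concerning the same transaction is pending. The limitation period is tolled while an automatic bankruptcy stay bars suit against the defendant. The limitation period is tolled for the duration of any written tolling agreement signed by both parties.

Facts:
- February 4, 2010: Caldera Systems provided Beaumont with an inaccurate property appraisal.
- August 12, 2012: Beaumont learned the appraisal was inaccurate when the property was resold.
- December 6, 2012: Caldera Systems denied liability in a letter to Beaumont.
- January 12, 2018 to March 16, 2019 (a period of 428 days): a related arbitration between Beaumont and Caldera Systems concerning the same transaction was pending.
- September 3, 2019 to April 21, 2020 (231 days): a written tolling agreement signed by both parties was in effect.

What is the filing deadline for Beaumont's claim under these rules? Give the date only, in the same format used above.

June 1, 2020

Accrual is tied to discovery, so the period began on August 12, 2012 rather than on February 4, 2010 when the act occurred.
The untolled deadline — 6 years after August 12, 2012 — is August 12, 2018.
The pending related arbitration from January 12, 2018 to March 16, 2019 tolled the period for 428 days, extending the deadline to October 14, 2019.
The written tolling agreement from September 3, 2019 to April 21, 2020 tolled the period for 231 days, extending the deadline to June 1, 2020.
None of the other events listed affects the running of the period under the stated rules.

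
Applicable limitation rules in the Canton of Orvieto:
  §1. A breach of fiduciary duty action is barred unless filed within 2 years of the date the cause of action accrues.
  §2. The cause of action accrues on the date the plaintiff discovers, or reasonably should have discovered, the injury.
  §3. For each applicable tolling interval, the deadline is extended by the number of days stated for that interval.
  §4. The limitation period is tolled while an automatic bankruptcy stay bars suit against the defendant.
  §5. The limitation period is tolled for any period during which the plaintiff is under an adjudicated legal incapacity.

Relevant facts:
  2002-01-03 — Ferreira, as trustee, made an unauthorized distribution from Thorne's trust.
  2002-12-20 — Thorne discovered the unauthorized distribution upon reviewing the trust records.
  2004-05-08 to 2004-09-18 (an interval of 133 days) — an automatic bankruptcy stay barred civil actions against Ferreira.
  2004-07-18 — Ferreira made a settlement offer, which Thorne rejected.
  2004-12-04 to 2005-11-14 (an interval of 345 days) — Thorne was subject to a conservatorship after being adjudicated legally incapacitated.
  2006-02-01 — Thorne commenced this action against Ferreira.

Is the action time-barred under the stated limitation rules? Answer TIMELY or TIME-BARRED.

TIMELY

Under the discovery rule, the claim accrued on 2002-12-20, when Thorne discovered the injury — not on the 2002-01-03 date of the underlying act.
The untolled deadline — 2 years after 2002-12-20 — is 2004-12-20.
The period was tolled for 133 days by the automatic bankruptcy stay (2004-05-08 to 2004-09-18), pushing the deadline to 2005-05-02.
The period was tolled for 345 days by the plaintiff's legal incapacity (2004-12-04 to 2005-11-14), pushing the deadline to 2006-04-12.
None of the other events listed affects the running of the period under the stated rules.
Thorne filed on 2006-02-01, before the 2006-04-12 deadline, so the action is timely.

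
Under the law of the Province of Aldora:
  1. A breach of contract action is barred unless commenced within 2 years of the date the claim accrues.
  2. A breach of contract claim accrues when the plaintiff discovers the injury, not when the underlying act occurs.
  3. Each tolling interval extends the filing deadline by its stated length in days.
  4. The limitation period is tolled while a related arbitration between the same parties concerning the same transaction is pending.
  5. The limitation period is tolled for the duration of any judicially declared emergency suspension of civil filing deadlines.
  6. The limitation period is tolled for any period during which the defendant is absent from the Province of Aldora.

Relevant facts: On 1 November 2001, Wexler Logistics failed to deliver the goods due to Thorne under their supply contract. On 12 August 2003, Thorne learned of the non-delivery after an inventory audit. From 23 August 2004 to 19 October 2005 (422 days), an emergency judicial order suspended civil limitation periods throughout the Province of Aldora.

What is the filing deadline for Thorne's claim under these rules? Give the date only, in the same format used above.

The claim did not accrue until Thorne discovered the injury on 12 August 2003; the 1 November 2001 act date does not start the clock under the stated rule.
2 years from 12 August 2003 is 12 August 2005.
The period was tolled for 422 days by the emergency suspension of filing deadlines (23 August 2004 to 19 October 2005), pushing the deadline to 8 October 2006.

8 October 2006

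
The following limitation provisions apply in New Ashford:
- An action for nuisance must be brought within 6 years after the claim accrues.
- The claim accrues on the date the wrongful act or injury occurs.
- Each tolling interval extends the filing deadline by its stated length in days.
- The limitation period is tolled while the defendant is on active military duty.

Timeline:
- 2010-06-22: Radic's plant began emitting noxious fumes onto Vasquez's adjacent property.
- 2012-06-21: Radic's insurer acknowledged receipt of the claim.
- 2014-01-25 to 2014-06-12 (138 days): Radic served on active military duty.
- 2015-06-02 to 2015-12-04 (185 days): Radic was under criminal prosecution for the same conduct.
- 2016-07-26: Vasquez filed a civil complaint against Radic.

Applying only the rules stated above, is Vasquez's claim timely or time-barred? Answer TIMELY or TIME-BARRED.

The claim accrued on 2010-06-22, when the wrongful act occurred.
Adding the 6 years base period to 2010-06-22 gives a deadline of 2016-06-22, before any tolling.
Because the defendant's active military service ran from 2014-01-25 to 2014-06-12, the deadline is extended by 138 days to 2016-11-07.
Although a criminal prosecution ran from 2015-06-02 to 2015-12-04, the stated rules do not make that a tolling event, so it is disregarded.
Nothing else in the chronology tolls or restarts the period.
Filing on 2016-07-26 beat the 2016-11-07 deadline — the action is timely.

TIMELY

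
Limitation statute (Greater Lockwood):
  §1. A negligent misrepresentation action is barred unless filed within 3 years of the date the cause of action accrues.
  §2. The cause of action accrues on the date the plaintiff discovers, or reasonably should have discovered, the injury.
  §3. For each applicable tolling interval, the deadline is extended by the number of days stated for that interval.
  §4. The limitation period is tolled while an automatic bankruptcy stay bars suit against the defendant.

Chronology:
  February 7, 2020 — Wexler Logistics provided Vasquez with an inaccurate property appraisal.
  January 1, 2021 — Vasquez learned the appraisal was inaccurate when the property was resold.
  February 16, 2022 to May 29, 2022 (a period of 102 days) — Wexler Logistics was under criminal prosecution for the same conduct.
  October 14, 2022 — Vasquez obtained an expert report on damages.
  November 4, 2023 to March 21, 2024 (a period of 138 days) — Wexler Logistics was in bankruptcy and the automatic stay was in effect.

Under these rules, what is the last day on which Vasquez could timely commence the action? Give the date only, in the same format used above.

May 18, 2024

Under the discovery rule, the claim accrued on January 1, 2021, when Vasquez discovered the injury — not on the February 7, 2020 date of the underlying act.
3 years from January 1, 2021 is January 1, 2024.
Because the automatic bankruptcy stay ran from November 4, 2023 to March 21, 2024, the deadline is extended by 138 days to May 18, 2024.
No stated provision tolls the period for a criminal prosecution, so the interval from February 16, 2022 to May 29, 2022 has no effect on the deadline.
None of the other events listed affects the running of the period under the stated rules.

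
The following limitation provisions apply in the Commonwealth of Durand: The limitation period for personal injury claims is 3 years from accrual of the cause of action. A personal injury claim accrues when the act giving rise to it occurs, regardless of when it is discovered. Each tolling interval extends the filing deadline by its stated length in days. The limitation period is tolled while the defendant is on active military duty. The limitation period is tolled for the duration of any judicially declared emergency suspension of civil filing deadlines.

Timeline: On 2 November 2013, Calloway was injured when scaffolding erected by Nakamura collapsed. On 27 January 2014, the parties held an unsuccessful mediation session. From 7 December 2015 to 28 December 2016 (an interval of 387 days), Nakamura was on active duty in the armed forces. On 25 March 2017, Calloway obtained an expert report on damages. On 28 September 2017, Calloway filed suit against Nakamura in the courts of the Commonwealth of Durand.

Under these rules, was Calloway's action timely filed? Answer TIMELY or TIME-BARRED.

TIMELY

The claim accrued on 2 November 2013, when the wrongful act occurred.
3 years from 2 November 2013 is 2 November 2016.
Because the defendant's active military service ran from 7 December 2015 to 28 December 2016, the deadline is extended by 387 days to 24 November 2017.
None of the other events listed affects the running of the period under the stated rules.
Calloway filed on 28 September 2017, before the 24 November 2017 deadline, so the action is timely.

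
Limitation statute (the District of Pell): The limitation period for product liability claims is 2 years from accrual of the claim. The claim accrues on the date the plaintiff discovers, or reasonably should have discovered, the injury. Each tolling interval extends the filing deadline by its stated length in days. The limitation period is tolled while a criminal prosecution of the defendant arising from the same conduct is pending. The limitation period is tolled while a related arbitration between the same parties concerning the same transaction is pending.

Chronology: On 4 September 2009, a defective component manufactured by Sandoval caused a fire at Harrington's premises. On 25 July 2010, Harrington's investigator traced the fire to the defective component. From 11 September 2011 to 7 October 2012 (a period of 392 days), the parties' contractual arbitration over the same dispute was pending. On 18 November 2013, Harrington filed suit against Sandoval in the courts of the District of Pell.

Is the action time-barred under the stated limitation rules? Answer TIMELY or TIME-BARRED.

Accrual is tied to discovery, so the period began on 25 July 2010 rather than on 4 September 2009 when the act occurred.
The untolled deadline — 2 years after 25 July 2010 — is 25 July 2012.
Because the pending related arbitration ran from 11 September 2011 to 7 October 2012, the deadline is extended by 392 days to 21 August 2013.
The 18 November 2013 filing falls after the 21 August 2013 deadline; the claim is time-barred.

TIME-BARRED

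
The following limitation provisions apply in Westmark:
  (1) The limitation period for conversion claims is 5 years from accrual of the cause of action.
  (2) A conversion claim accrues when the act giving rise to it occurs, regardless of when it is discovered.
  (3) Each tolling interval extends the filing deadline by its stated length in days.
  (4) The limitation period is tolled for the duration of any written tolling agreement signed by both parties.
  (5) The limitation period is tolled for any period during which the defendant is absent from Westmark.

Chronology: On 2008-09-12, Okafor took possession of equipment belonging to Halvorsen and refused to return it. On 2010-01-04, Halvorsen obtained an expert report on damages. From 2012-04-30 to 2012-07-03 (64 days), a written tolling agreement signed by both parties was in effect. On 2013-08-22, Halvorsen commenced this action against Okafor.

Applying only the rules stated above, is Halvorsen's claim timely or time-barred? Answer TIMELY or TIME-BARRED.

TIMELY

The claim accrued on 2008-09-12, when the wrongful act occurred.
Adding the 5 years base period to 2008-09-12 gives a deadline of 2013-09-12, before any tolling.
The period was tolled for 64 days by the written tolling agreement (2012-04-30 to 2012-07-03), pushing the deadline to 2013-11-15.
The other events in the timeline have no effect on the limitation period under the stated rules.
Halvorsen filed on 2013-08-22, before the 2013-11-15 deadline, so the action is timely.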